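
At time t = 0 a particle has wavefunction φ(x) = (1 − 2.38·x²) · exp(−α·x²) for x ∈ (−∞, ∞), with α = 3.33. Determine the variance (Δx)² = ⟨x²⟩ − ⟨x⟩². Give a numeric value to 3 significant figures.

Compute ⟨x⟩ and ⟨x²⟩ separately, then (Δx)² = ⟨x²⟩ − ⟨x⟩².
Expand each integrand as polynomial × e^(−2αx²) and use ∫x^(2j)·e^(−2αx²) dx = (2j−1)!!/(4α)^j · √(π/(2α)), odd powers → 0; here √(π/(2α)) = 0.68681.
Normalization: ∫|φ|² dx = 0.50716.
⟨x⟩ = 0.0000 and ⟨x²⟩ = 0.041361.
(Δx)² = 0.041361 − (0.0000)² = 0.041361.

0.0414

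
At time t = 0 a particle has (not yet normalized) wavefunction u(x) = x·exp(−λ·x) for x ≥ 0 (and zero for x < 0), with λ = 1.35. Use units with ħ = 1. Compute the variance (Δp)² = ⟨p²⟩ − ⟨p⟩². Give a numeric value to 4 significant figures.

Compute ⟨p⟩ and ⟨p²⟩ separately; (Δp)² = ⟨p²⟩ − ⟨p⟩².
Differentiate x·exp(−λ·x) with the product rule; every integrand then reduces to terms xʲ·e^(−2λx) on [0, ∞), with ∫₀^∞ xʲ·e^(−2λx) dx = j!/(2λ)^(j+1).
Normalization: ∫|u|² dx = 0.10161.
⟨p⟩ = 0.0000 and ⟨p²⟩ = 1.8225.
(Δp)² = 1.8225 − (0.0000)² = 1.8225.

1.823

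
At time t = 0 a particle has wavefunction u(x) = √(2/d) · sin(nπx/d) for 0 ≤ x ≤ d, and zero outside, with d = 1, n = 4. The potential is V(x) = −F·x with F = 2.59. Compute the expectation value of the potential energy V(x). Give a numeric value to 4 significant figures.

⟨V⟩ = ∫ V(x)·|u|² dx.
With sin²θ = (1 − cos2θ)/2 on 0 ≤ x ≤ d: ∫sin²(nπx/d) dx = d/2, ∫x·sin²(nπx/d) dx = d²/4, ∫x²·sin²(nπx/d) dx = d³·(1/6 − 1/(4n²π²)); higher powers xᵏ the same way, integrating xᵏ·cos(2nπx/d) by parts.
⟨V⟩ = -1.2950.

-1.295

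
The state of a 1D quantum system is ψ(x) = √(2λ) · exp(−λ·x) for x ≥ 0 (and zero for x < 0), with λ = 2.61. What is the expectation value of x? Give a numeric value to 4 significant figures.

0.1916

⟨x⟩ = ∫ x·|ψ|² dx (integrals over the domain).
Every integrand reduces to terms xʲ·e^(−2λx) on [0, ∞); use ∫₀^∞ xʲ·e^(−2λx) dx = j!/(2λ)^(j+1).
⟨x⟩ = 0.19157.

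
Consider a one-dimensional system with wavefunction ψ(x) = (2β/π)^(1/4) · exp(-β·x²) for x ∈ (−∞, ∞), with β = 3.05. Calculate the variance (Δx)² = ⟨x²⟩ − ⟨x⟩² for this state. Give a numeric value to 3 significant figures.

0.0820

Compute ⟨x⟩ and ⟨x²⟩ separately, then (Δx)² = ⟨x²⟩ − ⟨x⟩².
Gaussian moments: ∫x^(2j)·e^(−2βx²) dx = (2j−1)!!/(4β)^j · √(π/(2β)), odd powers integrate to 0; here √(π/(2β)) = 0.71765.
⟨x⟩ = 0.0000 and ⟨x²⟩ = 0.081967.
(Δx)² = 0.081967 − (0.0000)² = 0.081967.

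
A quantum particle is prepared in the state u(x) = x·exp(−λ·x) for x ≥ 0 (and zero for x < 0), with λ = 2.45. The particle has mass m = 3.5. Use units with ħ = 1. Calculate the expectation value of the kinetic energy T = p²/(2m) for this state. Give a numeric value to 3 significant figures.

T = −(ħ²/2m) d²/dx², so ⟨T⟩ = −(ħ²/2m) ∫ u*·u'' dx / ∫|u|² dx; with m = 3.5.
Differentiate x·exp(−λ·x) with the product rule; every integrand then reduces to terms xʲ·e^(−2λx) on [0, ∞), with ∫₀^∞ xʲ·e^(−2λx) dx = j!/(2λ)^(j+1).
State is unnormalized: ∫|u|² dx = 0.017000, and ∫u*·(−ħ²/2m · u'') dx = 0.014577, so ⟨T⟩ = 0.014577 / 0.017000.
⟨T⟩ = 0.85750.

0.858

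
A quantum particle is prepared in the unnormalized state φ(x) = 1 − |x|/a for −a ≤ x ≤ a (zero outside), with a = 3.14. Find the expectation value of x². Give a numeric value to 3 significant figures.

⟨x²⟩ = ∫ x²·|φ|² dx / ∫|φ|² dx (integrals over the domain).
φ is even, so ∫ over [−a, a] = 2∫₀ᵃ with φ = 1 − x/a there: ∫₀ᵃ (1 − x/a)² dx = a/3, ∫₀ᵃ x²(1 − x/a)² dx = a³/30, ∫₀ᵃ x⁴(1 − x/a)² dx = a⁵/105.
State is unnormalized: ∫|φ|² dx = 2.0933, and ∫φ*·x²·φ dx = 2.0639, so ⟨x²⟩ = 2.0639 / 2.0933.
⟨x²⟩ = 0.98596.

0.986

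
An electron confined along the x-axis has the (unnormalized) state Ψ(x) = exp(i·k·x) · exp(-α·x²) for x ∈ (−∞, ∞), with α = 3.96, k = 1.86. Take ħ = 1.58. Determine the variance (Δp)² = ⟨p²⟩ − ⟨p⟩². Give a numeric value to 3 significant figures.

9.89

Compute ⟨p⟩ and ⟨p²⟩ separately; (Δp)² = ⟨p²⟩ − ⟨p⟩².
Gaussian moments: ∫x^(2j)·e^(−2αx²) dx = (2j−1)!!/(4α)^j · √(π/(2α)), odd powers integrate to 0; here √(π/(2α)) = 0.62981. Derivatives: Ψ′ = (ik − 2αx)·Ψ, Ψ″ = ((ik − 2αx)² − 2α)·Ψ; the odd-in-x pieces drop out.
Normalization: ∫|Ψ|² dx = 0.62981.
⟨p⟩ = 2.9388 and ⟨p²⟩ = 18.522.
(Δp)² = 18.522 − (2.9388)² = 9.8857.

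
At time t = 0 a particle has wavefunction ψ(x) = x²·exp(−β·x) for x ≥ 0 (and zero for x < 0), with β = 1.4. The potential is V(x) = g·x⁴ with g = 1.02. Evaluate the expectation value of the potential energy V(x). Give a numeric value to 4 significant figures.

⟨V⟩ = ∫ V(x)·|ψ|² dx / ∫|ψ|² dx.
Every integrand reduces to terms xʲ·e^(−2βx) on [0, ∞); use ∫₀^∞ xʲ·e^(−2βx) dx = j!/(2β)^(j+1).
State is unnormalized: ∫|ψ|² dx = 0.13945, and ∫ψ*·V(x)·ψ dx = 3.8878, so ⟨V⟩ = 3.8878 / 0.13945.
⟨V⟩ = 27.879.

27.88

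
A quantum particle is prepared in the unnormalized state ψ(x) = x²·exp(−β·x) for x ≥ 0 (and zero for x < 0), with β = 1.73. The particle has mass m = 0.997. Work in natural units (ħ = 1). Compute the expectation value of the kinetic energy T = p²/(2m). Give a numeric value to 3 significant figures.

T = −(ħ²/2m) d²/dx², so ⟨T⟩ = −(ħ²/2m) ∫ ψ*·ψ'' dx / ∫|ψ|² dx; with m = 0.997.
Differentiate x²·exp(−β·x) with the product rule; every integrand then reduces to terms xʲ·e^(−2βx) on [0, ∞), with ∫₀^∞ xʲ·e^(−2βx) dx = j!/(2β)^(j+1).
State is unnormalized: ∫|ψ|² dx = 0.048398, and ∫ψ*·(−ħ²/2m · ψ'') dx = 0.024215, so ⟨T⟩ = 0.024215 / 0.048398.
⟨T⟩ = 0.50032.

0.500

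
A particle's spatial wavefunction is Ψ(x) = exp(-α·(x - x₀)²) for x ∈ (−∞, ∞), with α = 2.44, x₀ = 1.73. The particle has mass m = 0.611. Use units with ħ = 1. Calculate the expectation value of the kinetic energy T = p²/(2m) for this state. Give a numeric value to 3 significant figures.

2.00

T = −(ħ²/2m) d²/dx², so ⟨T⟩ = −(ħ²/2m) ∫ Ψ*·Ψ'' dx / ∫|Ψ|² dx; with m = 0.611.
Gaussian moments (u = x − x₀): ∫u^(2j)·e^(−2αu²) du = (2j−1)!!/(4α)^j · √(π/(2α)), odd powers integrate to 0; here √(π/(2α)) = 0.80235. Derivatives: d/dx e^(−αu²) = −2αu·e^(−αu²), d²/dx² e^(−αu²) = (4α²u² − 2α)·e^(−αu²).
State is unnormalized: ∫|Ψ|² dx = 0.80235, and ∫Ψ*·(−ħ²/2m · Ψ'') dx = 1.6021, so ⟨T⟩ = 1.6021 / 0.80235.
⟨T⟩ = 1.9967.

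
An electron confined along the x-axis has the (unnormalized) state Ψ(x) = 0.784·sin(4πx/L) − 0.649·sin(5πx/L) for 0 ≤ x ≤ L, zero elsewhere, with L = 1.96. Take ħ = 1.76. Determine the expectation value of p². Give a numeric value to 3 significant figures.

p² Ψ = −ħ² d²Ψ/dx²; ⟨p²⟩ = −ħ² ∫ Ψ*·Ψ'' dx / ∫|Ψ|² dx.
d²/dx² sin(jπx/L) = −(jπ/L)²·sin(jπx/L); on 0 ≤ x ≤ L, ∫sin²(jπx/L) dx = L/2 and ∫sin(jπx/L)·sin(lπx/L) dx = 0 for j ≠ l, so only diagonal terms survive in ∫|Ψ|² and ∫Ψ·Ψ″; ∫Ψ·Ψ′ dx = [Ψ²/2] between the walls = 0.
State is unnormalized: ∫|Ψ|² dx = 1.0151, and ∫Ψ*·(−ħ² Ψ'') dx = 158.82, so ⟨p²⟩ = 158.82 / 1.0151.
⟨p²⟩ = 156.45.

156.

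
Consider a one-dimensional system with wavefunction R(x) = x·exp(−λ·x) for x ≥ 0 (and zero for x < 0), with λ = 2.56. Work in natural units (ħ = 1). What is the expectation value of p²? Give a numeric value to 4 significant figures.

6.554

p² R = −ħ² d²R/dx²; ⟨p²⟩ = −ħ² ∫ R*·R'' dx / ∫|R|² dx.
Differentiate x·exp(−λ·x) with the product rule; every integrand then reduces to terms xʲ·e^(−2λx) on [0, ∞), with ∫₀^∞ xʲ·e^(−2λx) dx = j!/(2λ)^(j+1).
State is unnormalized: ∫|R|² dx = 0.014901, and ∫R*·(−ħ² R'') dx = 0.097656, so ⟨p²⟩ = 0.097656 / 0.014901.
⟨p²⟩ = 6.5536.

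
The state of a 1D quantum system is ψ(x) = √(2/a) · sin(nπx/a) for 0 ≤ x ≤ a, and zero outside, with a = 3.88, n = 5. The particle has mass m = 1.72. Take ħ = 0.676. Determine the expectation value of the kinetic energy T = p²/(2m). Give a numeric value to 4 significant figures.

T = −(ħ²/2m) d²/dx², so ⟨T⟩ = −(ħ²/2m) ∫ ψ*·ψ'' dx; with m = 1.72.
d/dx sin(nπx/a) = (nπ/a)·cos(nπx/a) and d²/dx² sin(nπx/a) = −(nπ/a)²·sin(nπx/a); on 0 ≤ x ≤ a, ∫sin²(nπx/a) dx = a/2 and ∫sin(nπx/a)·cos(nπx/a) dx = 0.
⟨T⟩ = 2.1773.

2.177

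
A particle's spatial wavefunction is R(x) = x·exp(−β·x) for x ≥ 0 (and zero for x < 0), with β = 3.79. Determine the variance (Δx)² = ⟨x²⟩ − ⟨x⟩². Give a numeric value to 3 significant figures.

0.0522

Compute ⟨x⟩ and ⟨x²⟩ separately, then (Δx)² = ⟨x²⟩ − ⟨x⟩².
Every integrand reduces to terms xʲ·e^(−2βx) on [0, ∞); use ∫₀^∞ xʲ·e^(−2βx) dx = j!/(2β)^(j+1).
Normalization: ∫|R|² dx = 0.0045922.
⟨x⟩ = 0.39578 and ⟨x²⟩ = 0.20885.
(Δx)² = 0.20885 − (0.39578)² = 0.052214.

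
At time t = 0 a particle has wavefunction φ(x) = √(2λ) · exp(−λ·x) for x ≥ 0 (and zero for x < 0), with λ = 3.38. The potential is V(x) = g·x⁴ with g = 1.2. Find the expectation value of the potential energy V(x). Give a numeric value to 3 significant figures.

⟨V⟩ = ∫ V(x)·|φ|² dx.
Every integrand reduces to terms xʲ·e^(−2λx) on [0, ∞); use ∫₀^∞ xʲ·e^(−2λx) dx = j!/(2λ)^(j+1).
⟨V⟩ = 0.013791.

0.0138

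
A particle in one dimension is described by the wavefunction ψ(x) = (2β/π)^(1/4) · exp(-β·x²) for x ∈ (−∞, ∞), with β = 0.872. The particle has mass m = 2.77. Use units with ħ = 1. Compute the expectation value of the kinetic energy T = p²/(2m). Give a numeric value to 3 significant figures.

0.157

T = −(ħ²/2m) d²/dx², so ⟨T⟩ = −(ħ²/2m) ∫ ψ*·ψ'' dx; with m = 2.77.
Gaussian moments: ∫x^(2j)·e^(−2βx²) dx = (2j−1)!!/(4β)^j · √(π/(2β)), odd powers integrate to 0; here √(π/(2β)) = 1.3422. Derivatives: d/dx e^(−βx²) = −2βx·e^(−βx²), d²/dx² e^(−βx²) = (4β²x² − 2β)·e^(−βx²).
⟨T⟩ = 0.15740.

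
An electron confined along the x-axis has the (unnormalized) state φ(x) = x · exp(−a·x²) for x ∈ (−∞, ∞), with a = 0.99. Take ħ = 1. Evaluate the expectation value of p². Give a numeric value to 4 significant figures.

2.970

p² φ = −ħ² d²φ/dx²; ⟨p²⟩ = −ħ² ∫ φ*·φ'' dx / ∫|φ|² dx.
Expand each integrand as polynomial × e^(−2ax²) and use ∫x^(2j)·e^(−2ax²) dx = (2j−1)!!/(4a)^j · √(π/(2a)), odd powers → 0; here √(π/(2a)) = 1.2596. Differentiate with the product rule, d/dx e^(−ax²) = −2ax·e^(−ax²).
State is unnormalized: ∫|φ|² dx = 0.31809, and ∫φ*·(−ħ² φ'') dx = 0.94472, so ⟨p²⟩ = 0.94472 / 0.31809.
⟨p²⟩ = 2.9700.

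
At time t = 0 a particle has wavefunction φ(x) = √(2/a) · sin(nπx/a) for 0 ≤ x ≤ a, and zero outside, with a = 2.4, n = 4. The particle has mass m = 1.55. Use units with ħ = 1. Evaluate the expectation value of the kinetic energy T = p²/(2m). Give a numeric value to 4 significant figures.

8.844

T = −(ħ²/2m) d²/dx², so ⟨T⟩ = −(ħ²/2m) ∫ φ*·φ'' dx; with m = 1.55.
d/dx sin(nπx/a) = (nπ/a)·cos(nπx/a) and d²/dx² sin(nπx/a) = −(nπ/a)²·sin(nπx/a); on 0 ≤ x ≤ a, ∫sin²(nπx/a) dx = a/2 and ∫sin(nπx/a)·cos(nπx/a) dx = 0.
⟨T⟩ = 8.8437.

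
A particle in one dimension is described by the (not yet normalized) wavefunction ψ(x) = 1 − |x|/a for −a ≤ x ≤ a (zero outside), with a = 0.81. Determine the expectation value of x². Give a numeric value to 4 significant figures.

⟨x²⟩ = ∫ x²·|ψ|² dx / ∫|ψ|² dx (integrals over the domain).
ψ is even, so ∫ over [−a, a] = 2∫₀ᵃ with ψ = 1 − x/a there: ∫₀ᵃ (1 − x/a)² dx = a/3, ∫₀ᵃ x²(1 − x/a)² dx = a³/30, ∫₀ᵃ x⁴(1 − x/a)² dx = a⁵/105.
State is unnormalized: ∫|ψ|² dx = 0.54000, and ∫ψ*·x²·ψ dx = 0.035429, so ⟨x²⟩ = 0.035429 / 0.54000.
⟨x²⟩ = 0.065610.

0.06561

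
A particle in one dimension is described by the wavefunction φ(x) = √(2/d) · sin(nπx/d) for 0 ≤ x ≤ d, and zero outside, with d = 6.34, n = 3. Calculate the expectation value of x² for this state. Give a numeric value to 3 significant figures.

13.2

⟨x²⟩ = ∫ x²·|φ|² dx (integrals over the domain).
With sin²θ = (1 − cos2θ)/2 on 0 ≤ x ≤ d: ∫sin²(nπx/d) dx = d/2, ∫x·sin²(nπx/d) dx = d²/4, ∫x²·sin²(nπx/d) dx = d³·(1/6 − 1/(4n²π²)); higher powers xᵏ the same way, integrating xᵏ·cos(2nπx/d) by parts.
⟨x²⟩ = 13.172.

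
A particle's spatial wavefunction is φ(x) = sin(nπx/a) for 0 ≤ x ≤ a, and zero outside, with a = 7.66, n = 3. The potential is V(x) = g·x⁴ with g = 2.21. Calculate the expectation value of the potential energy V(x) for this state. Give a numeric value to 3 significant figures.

⟨V⟩ = ∫ V(x)·|φ|² dx / ∫|φ|² dx.
With sin²θ = (1 − cos2θ)/2 on 0 ≤ x ≤ a: ∫sin²(nπx/a) dx = a/2, ∫x·sin²(nπx/a) dx = a²/4, ∫x²·sin²(nπx/a) dx = a³·(1/6 − 1/(4n²π²)); higher powers xᵏ the same way, integrating xᵏ·cos(2nπx/a) by parts.
State is unnormalized: ∫|φ|² dx = 3.8300, and ∫φ*·V(x)·φ dx = 5505.7, so ⟨V⟩ = 5505.7 / 3.8300.
⟨V⟩ = 1437.5.

1.44e+03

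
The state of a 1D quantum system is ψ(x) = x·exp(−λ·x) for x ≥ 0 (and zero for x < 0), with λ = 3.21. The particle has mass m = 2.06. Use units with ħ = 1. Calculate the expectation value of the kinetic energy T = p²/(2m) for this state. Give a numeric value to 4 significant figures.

T = −(ħ²/2m) d²/dx², so ⟨T⟩ = −(ħ²/2m) ∫ ψ*·ψ'' dx / ∫|ψ|² dx; with m = 2.06.
Differentiate x·exp(−λ·x) with the product rule; every integrand then reduces to terms xʲ·e^(−2λx) on [0, ∞), with ∫₀^∞ xʲ·e^(−2λx) dx = j!/(2λ)^(j+1).
State is unnormalized: ∫|ψ|² dx = 0.0075583, and ∫ψ*·(−ħ²/2m · ψ'') dx = 0.018903, so ⟨T⟩ = 0.018903 / 0.0075583.
⟨T⟩ = 2.5010.

2.501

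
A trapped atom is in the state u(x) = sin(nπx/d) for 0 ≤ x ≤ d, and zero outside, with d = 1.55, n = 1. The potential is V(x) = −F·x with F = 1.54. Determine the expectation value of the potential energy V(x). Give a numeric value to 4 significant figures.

-1.194

⟨V⟩ = ∫ V(x)·|u|² dx / ∫|u|² dx.
With sin²θ = (1 − cos2θ)/2 on 0 ≤ x ≤ d: ∫sin²(nπx/d) dx = d/2, ∫x·sin²(nπx/d) dx = d²/4, ∫x²·sin²(nπx/d) dx = d³·(1/6 − 1/(4n²π²)); higher powers xᵏ the same way, integrating xᵏ·cos(2nπx/d) by parts.
State is unnormalized: ∫|u|² dx = 0.77500, and ∫u*·V(x)·u dx = -0.92496, so ⟨V⟩ = -0.92496 / 0.77500.
⟨V⟩ = -1.1935.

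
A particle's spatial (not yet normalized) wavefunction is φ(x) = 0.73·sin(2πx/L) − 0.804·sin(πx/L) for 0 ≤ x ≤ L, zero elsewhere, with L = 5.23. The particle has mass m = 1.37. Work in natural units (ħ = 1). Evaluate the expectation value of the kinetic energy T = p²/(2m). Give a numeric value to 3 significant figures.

0.310

T = −(ħ²/2m) d²/dx², so ⟨T⟩ = −(ħ²/2m) ∫ φ*·φ'' dx / ∫|φ|² dx; with m = 1.37.
d²/dx² sin(jπx/L) = −(jπ/L)²·sin(jπx/L); on 0 ≤ x ≤ L, ∫sin²(jπx/L) dx = L/2 and ∫sin(jπx/L)·sin(lπx/L) dx = 0 for j ≠ l, so only diagonal terms survive in ∫|φ|² and ∫φ·φ″; ∫φ·φ′ dx = [φ²/2] between the walls = 0.
State is unnormalized: ∫|φ|² dx = 3.0839, and ∫φ*·(−ħ²/2m · φ'') dx = 0.95665, so ⟨T⟩ = 0.95665 / 3.0839.
⟨T⟩ = 0.31021.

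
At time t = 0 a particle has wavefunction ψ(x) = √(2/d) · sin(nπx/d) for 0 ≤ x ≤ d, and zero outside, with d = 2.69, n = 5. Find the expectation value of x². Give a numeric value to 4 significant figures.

2.397

⟨x²⟩ = ∫ x²·|ψ|² dx (integrals over the domain).
With sin²θ = (1 − cos2θ)/2 on 0 ≤ x ≤ d: ∫sin²(nπx/d) dx = d/2, ∫x·sin²(nπx/d) dx = d²/4, ∫x²·sin²(nπx/d) dx = d³·(1/6 − 1/(4n²π²)); higher powers xᵏ the same way, integrating xᵏ·cos(2nπx/d) by parts.
⟨x²⟩ = 2.3974.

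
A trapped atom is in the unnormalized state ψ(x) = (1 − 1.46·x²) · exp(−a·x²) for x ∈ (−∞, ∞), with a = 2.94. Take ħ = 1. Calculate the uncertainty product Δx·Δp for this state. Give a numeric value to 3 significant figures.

Δx = √(⟨x²⟩−⟨x⟩²), Δp = √(⟨p²⟩−⟨p⟩²).
Expand each integrand as polynomial × e^(−2ax²) and use ∫x^(2j)·e^(−2ax²) dx = (2j−1)!!/(4a)^j · √(π/(2a)), odd powers → 0; here √(π/(2a)) = 0.73095. Differentiate with the product rule, d/dx e^(−ax²) = −2ax·e^(−ax²).
Normalization: ∫|ψ|² dx = 0.58325.
⟨x⟩ = 0.0000, ⟨x²⟩ = 0.051823 ⇒ Δx = 0.22765.
⟨p⟩ = 0.0000, ⟨p²⟩ = 4.9969 ⇒ Δp = 2.2354.
Δx·Δp = 0.50888.

0.509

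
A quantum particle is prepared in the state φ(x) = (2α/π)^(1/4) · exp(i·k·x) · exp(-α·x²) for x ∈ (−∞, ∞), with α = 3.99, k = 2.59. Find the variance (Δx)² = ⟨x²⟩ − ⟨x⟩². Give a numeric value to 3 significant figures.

0.0627

Compute ⟨x⟩ and ⟨x²⟩ separately, then (Δx)² = ⟨x²⟩ − ⟨x⟩².
Gaussian moments: ∫x^(2j)·e^(−2αx²) dx = (2j−1)!!/(4α)^j · √(π/(2α)), odd powers integrate to 0; here √(π/(2α)) = 0.62744.
⟨x⟩ = 0.0000 and ⟨x²⟩ = 0.062657.
(Δx)² = 0.062657 − (0.0000)² = 0.062657.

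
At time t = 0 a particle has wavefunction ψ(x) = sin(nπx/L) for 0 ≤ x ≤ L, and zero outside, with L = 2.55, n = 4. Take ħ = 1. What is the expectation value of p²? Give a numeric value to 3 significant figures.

24.3

p² ψ = −ħ² d²ψ/dx²; ⟨p²⟩ = −ħ² ∫ ψ*·ψ'' dx / ∫|ψ|² dx.
d/dx sin(nπx/L) = (nπ/L)·cos(nπx/L) and d²/dx² sin(nπx/L) = −(nπ/L)²·sin(nπx/L); on 0 ≤ x ≤ L, ∫sin²(nπx/L) dx = L/2 and ∫sin(nπx/L)·cos(nπx/L) dx = 0.
State is unnormalized: ∫|ψ|² dx = 1.2750, and ∫ψ*·(−ħ² ψ'') dx = 30.963, so ⟨p²⟩ = 30.963 / 1.2750.
⟨p²⟩ = 24.285.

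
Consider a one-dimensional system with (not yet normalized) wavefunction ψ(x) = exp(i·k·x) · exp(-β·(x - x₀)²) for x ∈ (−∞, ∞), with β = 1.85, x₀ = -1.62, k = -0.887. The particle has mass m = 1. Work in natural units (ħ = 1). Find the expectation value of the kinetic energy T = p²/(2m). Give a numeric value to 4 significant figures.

T = −(ħ²/2m) d²/dx², so ⟨T⟩ = −(ħ²/2m) ∫ ψ*·ψ'' dx / ∫|ψ|² dx; with m = 1.
Gaussian moments (u = x − x₀): ∫u^(2j)·e^(−2βu²) du = (2j−1)!!/(4β)^j · √(π/(2β)), odd powers integrate to 0; here √(π/(2β)) = 0.92145. Derivatives: ψ′ = (ik − 2βu)·ψ, ψ″ = ((ik − 2βu)² − 2β)·ψ; the odd-in-u pieces drop out.
State is unnormalized: ∫|ψ|² dx = 0.92145, and ∫ψ*·(−ħ²/2m · ψ'') dx = 1.2148, so ⟨T⟩ = 1.2148 / 0.92145.
⟨T⟩ = 1.3184.

1.318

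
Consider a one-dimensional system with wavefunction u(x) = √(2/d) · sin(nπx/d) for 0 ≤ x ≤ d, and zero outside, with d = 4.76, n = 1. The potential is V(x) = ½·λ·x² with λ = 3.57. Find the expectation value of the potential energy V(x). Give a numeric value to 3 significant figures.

11.4

⟨V⟩ = ∫ V(x)·|u|² dx.
With sin²θ = (1 − cos2θ)/2 on 0 ≤ x ≤ d: ∫sin²(nπx/d) dx = d/2, ∫x·sin²(nπx/d) dx = d²/4, ∫x²·sin²(nπx/d) dx = d³·(1/6 − 1/(4n²π²)); higher powers xᵏ the same way, integrating xᵏ·cos(2nπx/d) by parts.
⟨V⟩ = 11.432.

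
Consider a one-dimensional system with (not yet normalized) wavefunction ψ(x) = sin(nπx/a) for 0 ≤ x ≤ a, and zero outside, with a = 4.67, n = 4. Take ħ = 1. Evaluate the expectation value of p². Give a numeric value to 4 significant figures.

7.241

p² ψ = −ħ² d²ψ/dx²; ⟨p²⟩ = −ħ² ∫ ψ*·ψ'' dx / ∫|ψ|² dx.
d/dx sin(nπx/a) = (nπ/a)·cos(nπx/a) and d²/dx² sin(nπx/a) = −(nπ/a)²·sin(nπx/a); on 0 ≤ x ≤ a, ∫sin²(nπx/a) dx = a/2 and ∫sin(nπx/a)·cos(nπx/a) dx = 0.
State is unnormalized: ∫|ψ|² dx = 2.3350, and ∫ψ*·(−ħ² ψ'') dx = 16.907, so ⟨p²⟩ = 16.907 / 2.3350.
⟨p²⟩ = 7.2408.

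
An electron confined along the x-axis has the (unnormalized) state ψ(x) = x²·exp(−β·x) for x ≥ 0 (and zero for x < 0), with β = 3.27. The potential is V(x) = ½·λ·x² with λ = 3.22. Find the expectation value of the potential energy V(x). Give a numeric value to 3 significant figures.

⟨V⟩ = ∫ V(x)·|ψ|² dx / ∫|ψ|² dx.
Every integrand reduces to terms xʲ·e^(−2βx) on [0, ∞); use ∫₀^∞ xʲ·e^(−2βx) dx = j!/(2β)^(j+1).
State is unnormalized: ∫|ψ|² dx = 0.0020060, and ∫ψ*·V(x)·ψ dx = 0.0022652, so ⟨V⟩ = 0.0022652 / 0.0020060.
⟨V⟩ = 1.1293.

1.13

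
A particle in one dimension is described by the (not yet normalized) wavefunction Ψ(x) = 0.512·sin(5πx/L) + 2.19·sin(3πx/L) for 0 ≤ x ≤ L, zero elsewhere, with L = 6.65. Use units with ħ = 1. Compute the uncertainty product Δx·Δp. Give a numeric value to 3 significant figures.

3.10

Δx = √(⟨x²⟩−⟨x⟩²), Δp = √(⟨p²⟩−⟨p⟩²).
On 0 ≤ x ≤ L (j ≠ l): ∫sin²(jπx/L) dx = L/2, ∫sin(jπx/L)·sin(lπx/L) dx = 0; diagonal moments ∫x·sin²(jπx/L) dx = L²/4, ∫x²·sin²(jπx/L) dx = L³·(1/6 − 1/(4j²π²)); cross terms ∫x·sin(jπx/L)·sin(lπx/L) dx = 0 for j + l even and −4jlL²/(π²(j² − l²)²) for j + l odd, ∫x²·sin(jπx/L)·sin(lπx/L) dx = (−1)^(j+l)·4jlL³/(π²(j² − l²)²); higher powers the same way via product-to-sum and parts. d²/dx² sin(jπx/L) = −(jπ/L)²·sin(jπx/L); on 0 ≤ x ≤ L, ∫sin²(jπx/L) dx = L/2 and ∫sin(jπx/L)·sin(lπx/L) dx = 0 for j ≠ l, so only diagonal terms survive in ∫|Ψ|² and ∫Ψ·Ψ″; ∫Ψ·Ψ′ dx = [Ψ²/2] between the walls = 0.
Normalization: ∫|Ψ|² dx = 16.819.
⟨x⟩ = 3.3250, ⟨x²⟩ = 15.431 ⇒ Δx = 2.0918.
⟨p⟩ = 0.0000, ⟨p²⟩ = 2.1937 ⇒ Δp = 1.4811.
Δx·Δp = 3.0982.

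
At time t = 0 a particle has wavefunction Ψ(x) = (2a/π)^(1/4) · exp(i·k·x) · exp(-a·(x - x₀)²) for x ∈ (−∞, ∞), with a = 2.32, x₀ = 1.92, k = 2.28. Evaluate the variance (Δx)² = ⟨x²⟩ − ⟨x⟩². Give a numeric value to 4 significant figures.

Compute ⟨x⟩ and ⟨x²⟩ separately, then (Δx)² = ⟨x²⟩ − ⟨x⟩².
Gaussian moments (u = x − x₀): ∫u^(2j)·e^(−2au²) du = (2j−1)!!/(4a)^j · √(π/(2a)), odd powers integrate to 0; here √(π/(2a)) = 0.82284.
⟨x⟩ = 1.9200 and ⟨x²⟩ = 3.7942.
(Δx)² = 3.7942 − (1.9200)² = 0.10776.

0.1078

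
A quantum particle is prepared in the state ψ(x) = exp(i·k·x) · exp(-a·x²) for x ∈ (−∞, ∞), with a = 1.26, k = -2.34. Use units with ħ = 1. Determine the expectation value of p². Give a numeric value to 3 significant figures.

p² ψ = −ħ² d²ψ/dx²; ⟨p²⟩ = −ħ² ∫ ψ*·ψ'' dx / ∫|ψ|² dx.
Gaussian moments: ∫x^(2j)·e^(−2ax²) dx = (2j−1)!!/(4a)^j · √(π/(2a)), odd powers integrate to 0; here √(π/(2a)) = 1.1165. Derivatives: ψ′ = (ik − 2ax)·ψ, ψ″ = ((ik − 2ax)² − 2a)·ψ; the odd-in-x pieces drop out.
State is unnormalized: ∫|ψ|² dx = 1.1165, and ∫ψ*·(−ħ² ψ'') dx = 7.5206, so ⟨p²⟩ = 7.5206 / 1.1165.
⟨p²⟩ = 6.7356.

6.74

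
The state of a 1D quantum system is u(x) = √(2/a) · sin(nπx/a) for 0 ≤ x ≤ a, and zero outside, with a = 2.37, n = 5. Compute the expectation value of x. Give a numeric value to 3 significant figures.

1.19

⟨x⟩ = ∫ x·|u|² dx (integrals over the domain).
With sin²θ = (1 − cos2θ)/2 on 0 ≤ x ≤ a: ∫sin²(nπx/a) dx = a/2, ∫x·sin²(nπx/a) dx = a²/4, ∫x²·sin²(nπx/a) dx = a³·(1/6 − 1/(4n²π²)); higher powers xᵏ the same way, integrating xᵏ·cos(2nπx/a) by parts.
⟨x⟩ = 1.1850.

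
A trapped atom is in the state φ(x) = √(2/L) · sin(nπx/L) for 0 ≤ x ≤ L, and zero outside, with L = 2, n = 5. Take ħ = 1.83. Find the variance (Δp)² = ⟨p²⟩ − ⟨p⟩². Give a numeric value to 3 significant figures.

Compute ⟨p⟩ and ⟨p²⟩ separately; (Δp)² = ⟨p²⟩ − ⟨p⟩².
d/dx sin(nπx/L) = (nπ/L)·cos(nπx/L) and d²/dx² sin(nπx/L) = −(nπ/L)²·sin(nπx/L); on 0 ≤ x ≤ L, ∫sin²(nπx/L) dx = L/2 and ∫sin(nπx/L)·cos(nπx/L) dx = 0.
⟨p⟩ = 0.0000 and ⟨p²⟩ = 206.58.
(Δp)² = 206.58 − (0.0000)² = 206.58.

207.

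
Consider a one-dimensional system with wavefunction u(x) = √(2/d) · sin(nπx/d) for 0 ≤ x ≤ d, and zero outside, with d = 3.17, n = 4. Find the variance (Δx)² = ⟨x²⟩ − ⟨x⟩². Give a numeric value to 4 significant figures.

0.8056

Compute ⟨x⟩ and ⟨x²⟩ separately, then (Δx)² = ⟨x²⟩ − ⟨x⟩².
With sin²θ = (1 − cos2θ)/2 on 0 ≤ x ≤ d: ∫sin²(nπx/d) dx = d/2, ∫x·sin²(nπx/d) dx = d²/4, ∫x²·sin²(nπx/d) dx = d³·(1/6 − 1/(4n²π²)); higher powers xᵏ the same way, integrating xᵏ·cos(2nπx/d) by parts.
⟨x⟩ = 1.5850 and ⟨x²⟩ = 3.3178.
(Δx)² = 3.3178 − (1.5850)² = 0.80559.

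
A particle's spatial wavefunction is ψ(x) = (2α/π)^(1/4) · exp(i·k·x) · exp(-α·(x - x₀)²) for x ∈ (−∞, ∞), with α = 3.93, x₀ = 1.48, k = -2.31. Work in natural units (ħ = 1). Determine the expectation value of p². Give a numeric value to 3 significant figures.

p² ψ = −ħ² d²ψ/dx²; ⟨p²⟩ = −ħ² ∫ ψ*·ψ'' dx.
Gaussian moments (u = x − x₀): ∫u^(2j)·e^(−2αu²) du = (2j−1)!!/(4α)^j · √(π/(2α)), odd powers integrate to 0; here √(π/(2α)) = 0.63221. Derivatives: ψ′ = (ik − 2αu)·ψ, ψ″ = ((ik − 2αu)² − 2α)·ψ; the odd-in-u pieces drop out.
⟨p²⟩ = 9.2661.

9.27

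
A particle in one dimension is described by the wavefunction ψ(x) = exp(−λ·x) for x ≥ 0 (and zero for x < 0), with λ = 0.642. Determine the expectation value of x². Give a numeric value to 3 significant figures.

⟨x²⟩ = ∫ x²·|ψ|² dx / ∫|ψ|² dx (integrals over the domain).
Every integrand reduces to terms xʲ·e^(−2λx) on [0, ∞); use ∫₀^∞ xʲ·e^(−2λx) dx = j!/(2λ)^(j+1).
State is unnormalized: ∫|ψ|² dx = 0.77882, and ∫ψ*·x²·ψ dx = 0.94479, so ⟨x²⟩ = 0.94479 / 0.77882.
⟨x²⟩ = 1.2131.

1.21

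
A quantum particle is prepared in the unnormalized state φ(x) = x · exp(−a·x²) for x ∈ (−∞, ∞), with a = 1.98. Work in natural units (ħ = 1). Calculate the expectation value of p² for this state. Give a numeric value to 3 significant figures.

p² φ = −ħ² d²φ/dx²; ⟨p²⟩ = −ħ² ∫ φ*·φ'' dx / ∫|φ|² dx.
Expand each integrand as polynomial × e^(−2ax²) and use ∫x^(2j)·e^(−2ax²) dx = (2j−1)!!/(4a)^j · √(π/(2a)), odd powers → 0; here √(π/(2a)) = 0.89069. Differentiate with the product rule, d/dx e^(−ax²) = −2ax·e^(−ax²).
State is unnormalized: ∫|φ|² dx = 0.11246, and ∫φ*·(−ħ² φ'') dx = 0.66802, so ⟨p²⟩ = 0.66802 / 0.11246.
⟨p²⟩ = 5.9400.

5.94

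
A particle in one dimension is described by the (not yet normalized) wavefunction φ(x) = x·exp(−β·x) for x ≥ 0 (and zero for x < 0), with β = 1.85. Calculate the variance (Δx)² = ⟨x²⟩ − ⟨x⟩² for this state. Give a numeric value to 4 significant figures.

Compute ⟨x⟩ and ⟨x²⟩ separately, then (Δx)² = ⟨x²⟩ − ⟨x⟩².
Every integrand reduces to terms xʲ·e^(−2βx) on [0, ∞); use ∫₀^∞ xʲ·e^(−2βx) dx = j!/(2β)^(j+1).
Normalization: ∫|φ|² dx = 0.039484.
⟨x⟩ = 0.81081 and ⟨x²⟩ = 0.87655.
(Δx)² = 0.87655 − (0.81081)² = 0.21914.

0.2191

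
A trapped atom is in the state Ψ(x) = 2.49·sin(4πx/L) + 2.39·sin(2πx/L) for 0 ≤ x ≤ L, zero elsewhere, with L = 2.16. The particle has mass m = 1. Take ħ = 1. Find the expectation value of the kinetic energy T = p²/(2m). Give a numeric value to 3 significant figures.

T = −(ħ²/2m) d²/dx², so ⟨T⟩ = −(ħ²/2m) ∫ Ψ*·Ψ'' dx / ∫|Ψ|² dx; with m = 1.
d²/dx² sin(jπx/L) = −(jπ/L)²·sin(jπx/L); on 0 ≤ x ≤ L, ∫sin²(jπx/L) dx = L/2 and ∫sin(jπx/L)·sin(lπx/L) dx = 0 for j ≠ l, so only diagonal terms survive in ∫|Ψ|² and ∫Ψ·Ψ″; ∫Ψ·Ψ′ dx = [Ψ²/2] between the walls = 0.
State is unnormalized: ∫|Ψ|² dx = 12.865, and ∫Ψ*·(−ħ²/2m · Ψ'') dx = 139.42, so ⟨T⟩ = 139.42 / 12.865.
⟨T⟩ = 10.837.

10.8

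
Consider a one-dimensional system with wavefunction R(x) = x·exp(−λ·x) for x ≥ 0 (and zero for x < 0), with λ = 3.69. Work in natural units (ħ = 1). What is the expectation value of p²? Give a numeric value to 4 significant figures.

13.62

p² R = −ħ² d²R/dx²; ⟨p²⟩ = −ħ² ∫ R*·R'' dx / ∫|R|² dx.
Differentiate x·exp(−λ·x) with the product rule; every integrand then reduces to terms xʲ·e^(−2λx) on [0, ∞), with ∫₀^∞ xʲ·e^(−2λx) dx = j!/(2λ)^(j+1).
State is unnormalized: ∫|R|² dx = 0.0049758, and ∫R*·(−ħ² R'') dx = 0.067751, so ⟨p²⟩ = 0.067751 / 0.0049758.
⟨p²⟩ = 13.616.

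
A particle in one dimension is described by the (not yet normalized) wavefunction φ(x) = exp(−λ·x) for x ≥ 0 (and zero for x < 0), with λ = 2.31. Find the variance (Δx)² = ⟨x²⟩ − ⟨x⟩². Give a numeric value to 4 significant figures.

0.04685

Compute ⟨x⟩ and ⟨x²⟩ separately, then (Δx)² = ⟨x²⟩ − ⟨x⟩².
Every integrand reduces to terms xʲ·e^(−2λx) on [0, ∞); use ∫₀^∞ xʲ·e^(−2λx) dx = j!/(2λ)^(j+1).
Normalization: ∫|φ|² dx = 0.21645.
⟨x⟩ = 0.21645 and ⟨x²⟩ = 0.093701.
(Δx)² = 0.093701 − (0.21645)² = 0.046851.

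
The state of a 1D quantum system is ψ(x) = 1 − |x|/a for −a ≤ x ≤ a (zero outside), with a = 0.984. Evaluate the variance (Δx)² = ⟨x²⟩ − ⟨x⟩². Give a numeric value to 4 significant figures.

0.09683

Compute ⟨x⟩ and ⟨x²⟩ separately, then (Δx)² = ⟨x²⟩ − ⟨x⟩².
ψ is even, so ∫ over [−a, a] = 2∫₀ᵃ with ψ = 1 − x/a there: ∫₀ᵃ (1 − x/a)² dx = a/3, ∫₀ᵃ x²(1 − x/a)² dx = a³/30, ∫₀ᵃ x⁴(1 − x/a)² dx = a⁵/105.
Normalization: ∫|ψ|² dx = 0.65600.
⟨x⟩ = 0.0000 and ⟨x²⟩ = 0.096826.
(Δx)² = 0.096826 − (0.0000)² = 0.096826.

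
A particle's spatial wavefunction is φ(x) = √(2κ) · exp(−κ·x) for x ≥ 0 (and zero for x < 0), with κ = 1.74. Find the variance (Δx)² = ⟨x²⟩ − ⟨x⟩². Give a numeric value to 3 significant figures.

0.0826

Compute ⟨x⟩ and ⟨x²⟩ separately, then (Δx)² = ⟨x²⟩ − ⟨x⟩².
Every integrand reduces to terms xʲ·e^(−2κx) on [0, ∞); use ∫₀^∞ xʲ·e^(−2κx) dx = j!/(2κ)^(j+1).
⟨x⟩ = 0.28736 and ⟨x²⟩ = 0.16515.
(Δx)² = 0.16515 − (0.28736)² = 0.082574.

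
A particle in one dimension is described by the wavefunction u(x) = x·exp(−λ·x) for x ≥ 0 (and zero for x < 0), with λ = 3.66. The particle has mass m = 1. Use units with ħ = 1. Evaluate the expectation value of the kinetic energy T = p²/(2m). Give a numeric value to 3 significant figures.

6.70

T = −(ħ²/2m) d²/dx², so ⟨T⟩ = −(ħ²/2m) ∫ u*·u'' dx / ∫|u|² dx; with m = 1.
Differentiate x·exp(−λ·x) with the product rule; every integrand then reduces to terms xʲ·e^(−2λx) on [0, ∞), with ∫₀^∞ xʲ·e^(−2λx) dx = j!/(2λ)^(j+1).
State is unnormalized: ∫|u|² dx = 0.0050991, and ∫u*·(−ħ²/2m · u'') dx = 0.034153, so ⟨T⟩ = 0.034153 / 0.0050991.
⟨T⟩ = 6.6978.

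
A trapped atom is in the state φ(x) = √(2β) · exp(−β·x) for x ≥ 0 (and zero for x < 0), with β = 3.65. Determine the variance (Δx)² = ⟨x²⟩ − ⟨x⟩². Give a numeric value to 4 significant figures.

Compute ⟨x⟩ and ⟨x²⟩ separately, then (Δx)² = ⟨x²⟩ − ⟨x⟩².
Every integrand reduces to terms xʲ·e^(−2βx) on [0, ∞); use ∫₀^∞ xʲ·e^(−2βx) dx = j!/(2β)^(j+1).
⟨x⟩ = 0.13699 and ⟨x²⟩ = 0.037530.
(Δx)² = 0.037530 − (0.13699)² = 0.018765.

0.01877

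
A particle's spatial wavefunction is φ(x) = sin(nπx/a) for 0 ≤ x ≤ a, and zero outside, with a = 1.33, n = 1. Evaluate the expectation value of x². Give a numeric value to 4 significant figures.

⟨x²⟩ = ∫ x²·|φ|² dx / ∫|φ|² dx (integrals over the domain).
With sin²θ = (1 − cos2θ)/2 on 0 ≤ x ≤ a: ∫sin²(nπx/a) dx = a/2, ∫x·sin²(nπx/a) dx = a²/4, ∫x²·sin²(nπx/a) dx = a³·(1/6 − 1/(4n²π²)); higher powers xᵏ the same way, integrating xᵏ·cos(2nπx/a) by parts.
State is unnormalized: ∫|φ|² dx = 0.66500, and ∫φ*·x²·φ dx = 0.33251, so ⟨x²⟩ = 0.33251 / 0.66500.
⟨x²⟩ = 0.50002.

0.5000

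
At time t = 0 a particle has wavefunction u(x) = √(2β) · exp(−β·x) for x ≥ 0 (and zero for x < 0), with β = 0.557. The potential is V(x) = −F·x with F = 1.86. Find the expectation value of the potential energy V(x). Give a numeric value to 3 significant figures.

-1.67

⟨V⟩ = ∫ V(x)·|u|² dx.
Every integrand reduces to terms xʲ·e^(−2βx) on [0, ∞); use ∫₀^∞ xʲ·e^(−2βx) dx = j!/(2β)^(j+1).
⟨V⟩ = -1.6697.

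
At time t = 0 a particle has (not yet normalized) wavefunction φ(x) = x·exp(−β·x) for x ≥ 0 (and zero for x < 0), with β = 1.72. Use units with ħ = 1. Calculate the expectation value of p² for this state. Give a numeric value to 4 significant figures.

p² φ = −ħ² d²φ/dx²; ⟨p²⟩ = −ħ² ∫ φ*·φ'' dx / ∫|φ|² dx.
Differentiate x·exp(−β·x) with the product rule; every integrand then reduces to terms xʲ·e^(−2βx) on [0, ∞), with ∫₀^∞ xʲ·e^(−2βx) dx = j!/(2β)^(j+1).
State is unnormalized: ∫|φ|² dx = 0.049131, and ∫φ*·(−ħ² φ'') dx = 0.14535, so ⟨p²⟩ = 0.14535 / 0.049131.
⟨p²⟩ = 2.9584.

2.958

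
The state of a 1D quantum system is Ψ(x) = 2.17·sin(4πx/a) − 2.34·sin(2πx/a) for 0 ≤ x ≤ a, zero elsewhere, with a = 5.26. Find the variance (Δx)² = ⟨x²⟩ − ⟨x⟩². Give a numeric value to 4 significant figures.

0.8344

Compute ⟨x⟩ and ⟨x²⟩ separately, then (Δx)² = ⟨x²⟩ − ⟨x⟩².
On 0 ≤ x ≤ a (j ≠ l): ∫sin²(jπx/a) dx = a/2, ∫sin(jπx/a)·sin(lπx/a) dx = 0; diagonal moments ∫x·sin²(jπx/a) dx = a²/4, ∫x²·sin²(jπx/a) dx = a³·(1/6 − 1/(4j²π²)); cross terms ∫x·sin(jπx/a)·sin(lπx/a) dx = 0 for j + l even and −4jla²/(π²(j² − l²)²) for j + l odd, ∫x²·sin(jπx/a)·sin(lπx/a) dx = (−1)^(j+l)·4jla³/(π²(j² − l²)²); higher powers the same way via product-to-sum and parts.
Normalization: ∫|Ψ|² dx = 26.785.
⟨x⟩ = 2.6300 and ⟨x²⟩ = 7.7513.
(Δx)² = 7.7513 − (2.6300)² = 0.83435.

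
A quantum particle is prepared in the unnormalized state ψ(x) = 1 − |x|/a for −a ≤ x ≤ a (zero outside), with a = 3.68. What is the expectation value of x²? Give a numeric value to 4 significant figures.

⟨x²⟩ = ∫ x²·|ψ|² dx / ∫|ψ|² dx (integrals over the domain).
ψ is even, so ∫ over [−a, a] = 2∫₀ᵃ with ψ = 1 − x/a there: ∫₀ᵃ (1 − x/a)² dx = a/3, ∫₀ᵃ x²(1 − x/a)² dx = a³/30, ∫₀ᵃ x⁴(1 − x/a)² dx = a⁵/105.
State is unnormalized: ∫|ψ|² dx = 2.4533, and ∫ψ*·x²·ψ dx = 3.3224, so ⟨x²⟩ = 3.3224 / 2.4533.
⟨x²⟩ = 1.3542.

1.354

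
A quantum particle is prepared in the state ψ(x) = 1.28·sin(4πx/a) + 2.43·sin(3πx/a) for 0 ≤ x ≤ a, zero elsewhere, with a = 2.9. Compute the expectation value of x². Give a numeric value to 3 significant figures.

⟨x²⟩ = ∫ x²·|ψ|² dx / ∫|ψ|² dx (integrals over the domain).
On 0 ≤ x ≤ a (j ≠ l): ∫sin²(jπx/a) dx = a/2, ∫sin(jπx/a)·sin(lπx/a) dx = 0; diagonal moments ∫x·sin²(jπx/a) dx = a²/4, ∫x²·sin²(jπx/a) dx = a³·(1/6 − 1/(4j²π²)); cross terms ∫x·sin(jπx/a)·sin(lπx/a) dx = 0 for j + l even and −4jla²/(π²(j² − l²)²) for j + l odd, ∫x²·sin(jπx/a)·sin(lπx/a) dx = (−1)^(j+l)·4jla³/(π²(j² − l²)²); higher powers the same way via product-to-sum and parts.
State is unnormalized: ∫|ψ|² dx = 10.938, and ∫ψ*·x²·ψ dx = 15.135, so ⟨x²⟩ = 15.135 / 10.938.
⟨x²⟩ = 1.3837.

1.38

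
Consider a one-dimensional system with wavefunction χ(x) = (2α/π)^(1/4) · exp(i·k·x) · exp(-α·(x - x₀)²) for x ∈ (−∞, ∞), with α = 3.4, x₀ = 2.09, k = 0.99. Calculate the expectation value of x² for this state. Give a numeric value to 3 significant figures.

4.44

⟨x²⟩ = ∫ x²·|χ|² dx (integrals over the domain).
Gaussian moments (u = x − x₀): ∫u^(2j)·e^(−2αu²) du = (2j−1)!!/(4α)^j · √(π/(2α)), odd powers integrate to 0; here √(π/(2α)) = 0.67971.
⟨x²⟩ = 4.4416.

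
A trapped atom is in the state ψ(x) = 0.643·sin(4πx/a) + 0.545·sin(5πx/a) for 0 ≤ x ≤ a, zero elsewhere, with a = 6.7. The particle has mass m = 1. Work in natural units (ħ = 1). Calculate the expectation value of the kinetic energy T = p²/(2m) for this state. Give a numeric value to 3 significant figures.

2.17

T = −(ħ²/2m) d²/dx², so ⟨T⟩ = −(ħ²/2m) ∫ ψ*·ψ'' dx / ∫|ψ|² dx; with m = 1.
d²/dx² sin(jπx/a) = −(jπ/a)²·sin(jπx/a); on 0 ≤ x ≤ a, ∫sin²(jπx/a) dx = a/2 and ∫sin(jπx/a)·sin(lπx/a) dx = 0 for j ≠ l, so only diagonal terms survive in ∫|ψ|² and ∫ψ·ψ″; ∫ψ·ψ′ dx = [ψ²/2] between the walls = 0.
State is unnormalized: ∫|ψ|² dx = 2.3801, and ∫ψ*·(−ħ²/2m · ψ'') dx = 5.1708, so ⟨T⟩ = 5.1708 / 2.3801.
⟨T⟩ = 2.1725.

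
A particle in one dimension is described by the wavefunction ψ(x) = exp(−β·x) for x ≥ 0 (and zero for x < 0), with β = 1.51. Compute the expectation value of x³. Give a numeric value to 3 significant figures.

0.218

⟨x³⟩ = ∫ x³·|ψ|² dx / ∫|ψ|² dx (integrals over the domain).
Every integrand reduces to terms xʲ·e^(−2βx) on [0, ∞); use ∫₀^∞ xʲ·e^(−2βx) dx = j!/(2β)^(j+1).
State is unnormalized: ∫|ψ|² dx = 0.33113, and ∫ψ*·x³·ψ dx = 0.072131, so ⟨x³⟩ = 0.072131 / 0.33113.
⟨x³⟩ = 0.21784.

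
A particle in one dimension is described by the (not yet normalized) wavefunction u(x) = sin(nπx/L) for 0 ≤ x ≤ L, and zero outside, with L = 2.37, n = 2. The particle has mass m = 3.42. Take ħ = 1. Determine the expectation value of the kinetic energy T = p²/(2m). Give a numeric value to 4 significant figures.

T = −(ħ²/2m) d²/dx², so ⟨T⟩ = −(ħ²/2m) ∫ u*·u'' dx / ∫|u|² dx; with m = 3.42.
d/dx sin(nπx/L) = (nπ/L)·cos(nπx/L) and d²/dx² sin(nπx/L) = −(nπ/L)²·sin(nπx/L); on 0 ≤ x ≤ L, ∫sin²(nπx/L) dx = L/2 and ∫sin(nπx/L)·cos(nπx/L) dx = 0.
State is unnormalized: ∫|u|² dx = 1.1850, and ∫u*·(−ħ²/2m · u'') dx = 1.2177, so ⟨T⟩ = 1.2177 / 1.1850.
⟨T⟩ = 1.0276.

1.028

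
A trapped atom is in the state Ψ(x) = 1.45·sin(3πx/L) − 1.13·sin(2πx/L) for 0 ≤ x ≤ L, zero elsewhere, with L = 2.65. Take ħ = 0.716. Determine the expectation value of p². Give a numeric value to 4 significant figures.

5.123

p² Ψ = −ħ² d²Ψ/dx²; ⟨p²⟩ = −ħ² ∫ Ψ*·Ψ'' dx / ∫|Ψ|² dx.
d²/dx² sin(jπx/L) = −(jπ/L)²·sin(jπx/L); on 0 ≤ x ≤ L, ∫sin²(jπx/L) dx = L/2 and ∫sin(jπx/L)·sin(lπx/L) dx = 0 for j ≠ l, so only diagonal terms survive in ∫|Ψ|² and ∫Ψ·Ψ″; ∫Ψ·Ψ′ dx = [Ψ²/2] between the walls = 0.
State is unnormalized: ∫|Ψ|² dx = 4.4777, and ∫Ψ*·(−ħ² Ψ'') dx = 22.941, so ⟨p²⟩ = 22.941 / 4.4777.
⟨p²⟩ = 5.1233.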